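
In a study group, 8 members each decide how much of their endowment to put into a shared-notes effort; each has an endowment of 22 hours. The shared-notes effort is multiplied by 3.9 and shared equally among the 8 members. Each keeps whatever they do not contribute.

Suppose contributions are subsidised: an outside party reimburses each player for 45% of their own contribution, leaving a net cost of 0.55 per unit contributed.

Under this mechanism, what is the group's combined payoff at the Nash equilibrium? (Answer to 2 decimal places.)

176.00 hours

The effective private return is (3.9/8) / 0.55 = 0.8864, which is still under 1, so the mechanism doesn't change anyone's dominant strategy: zero contribution.
Everyone keeps their endowment and the group total is 8 × 22 = 176.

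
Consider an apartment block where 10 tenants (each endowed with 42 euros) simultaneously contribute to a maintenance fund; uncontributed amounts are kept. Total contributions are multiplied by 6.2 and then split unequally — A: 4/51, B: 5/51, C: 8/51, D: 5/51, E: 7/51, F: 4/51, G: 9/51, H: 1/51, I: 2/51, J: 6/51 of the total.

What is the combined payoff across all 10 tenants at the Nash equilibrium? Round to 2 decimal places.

638.40 euros

Player j's private return per contributed unit is 6.2 × (j's share). Contributing is weakly dominant for j when that share is at least 1/6.2 = 0.1613, and contributing 0 is dominant otherwise.
The only share above 0.1613 is G's 9/51, contributing 42; the remaining 9 contribute 0. Total contributed: 42.
The maintenance fund pays out 6.2 × 42 = 260.40 in total (split across the unequal shares, but the aggregate is all that matters for the group sum).
The 9 free-riders keep 42 each, adding 378. Group total = 378 + 260.40 = 638.40.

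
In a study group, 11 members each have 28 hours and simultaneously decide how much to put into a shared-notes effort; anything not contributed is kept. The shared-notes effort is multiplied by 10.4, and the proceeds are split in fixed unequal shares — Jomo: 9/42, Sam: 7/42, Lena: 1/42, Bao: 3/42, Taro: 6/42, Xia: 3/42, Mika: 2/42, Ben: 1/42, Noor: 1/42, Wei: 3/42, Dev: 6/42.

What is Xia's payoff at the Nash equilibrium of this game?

A player with share s gets back 10.4·s per unit contributed, so full contribution is dominant for anyone with s > 1/10.4 = 0.0962 and zero contribution is dominant for anyone below.
Jomo, Sam, Taro and Dev clear that bar, contributing 28 each; the remaining 7 contribute 0. Total contributed: 112.
Xia keeps 28 and receives 10.4 × 112 × 3/42 = 83.20 from the shared-notes effort, for a payoff of 111.20.

111.20 hours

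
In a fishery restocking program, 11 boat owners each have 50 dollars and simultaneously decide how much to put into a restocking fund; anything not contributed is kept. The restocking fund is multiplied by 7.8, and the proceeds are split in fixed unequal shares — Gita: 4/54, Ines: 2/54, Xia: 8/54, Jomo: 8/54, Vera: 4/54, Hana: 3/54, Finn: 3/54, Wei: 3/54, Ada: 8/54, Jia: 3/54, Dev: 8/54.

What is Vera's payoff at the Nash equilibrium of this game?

Player j's private return per contributed unit is 7.8 × (j's share). Contributing is weakly dominant for j when that share is at least 1/7.8 = 0.1282, and contributing 0 is dominant otherwise.
Xia, Jomo, Ada and Dev are above the threshold, contributing 50 each; the remaining 7 contribute 0. Total contributed: 200.
Vera keeps 50 and receives 7.8 × 200 × 4/54 = 115.56 from the restocking fund, for a payoff of 165.56.

165.56 dollars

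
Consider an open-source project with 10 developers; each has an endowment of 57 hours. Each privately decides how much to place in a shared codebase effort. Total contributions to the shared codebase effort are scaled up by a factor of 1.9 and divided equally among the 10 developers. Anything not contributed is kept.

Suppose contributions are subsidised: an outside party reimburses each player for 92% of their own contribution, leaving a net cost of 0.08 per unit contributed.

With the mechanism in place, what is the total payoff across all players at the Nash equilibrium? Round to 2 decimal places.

1607.40 hours

With the mechanism, a contributed unit returns (1.9/10) / 0.08 = 2.3750 per unit of net cost to the contributor — now above 1 — so contributing fully is weakly dominant for every player.
At the Nash equilibrium everyone contributes 57. Group total payoff = 10 × (57 × 0.92 + 1.9 × 57) = 1607.40.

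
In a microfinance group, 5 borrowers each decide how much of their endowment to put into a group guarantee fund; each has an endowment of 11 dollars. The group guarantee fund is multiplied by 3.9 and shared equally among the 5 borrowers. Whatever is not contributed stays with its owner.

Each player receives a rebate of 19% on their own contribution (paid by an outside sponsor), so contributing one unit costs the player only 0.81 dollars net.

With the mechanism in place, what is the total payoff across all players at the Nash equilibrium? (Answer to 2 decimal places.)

With the mechanism, a contributed unit returns (3.9/5) / 0.81 = 0.9630 per unit of net cost — still below 1 — so contributing 0 remains dominant for every player.
At the Nash equilibrium no one contributes; group total payoff = 5 × 11 = 55.

55.00 dollars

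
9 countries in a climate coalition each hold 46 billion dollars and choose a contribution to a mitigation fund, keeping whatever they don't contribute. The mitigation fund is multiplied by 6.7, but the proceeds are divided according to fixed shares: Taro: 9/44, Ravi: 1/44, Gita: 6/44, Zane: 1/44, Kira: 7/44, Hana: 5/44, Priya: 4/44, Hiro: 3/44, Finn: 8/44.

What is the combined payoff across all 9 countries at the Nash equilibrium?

For player j, contributing a unit is worthwhile iff 6.7 × (j's share) ≥ 1, i.e. iff j's share is at least 0.1493.
Taro, Kira and Finn are above the threshold, contributing 46 each; the remaining 6 contribute 0. Total contributed: 138.
The mitigation fund pays out 6.7 × 138 = 924.60 in total (split across the unequal shares, but the aggregate is all that matters for the group sum).
The 6 free-riders keep 46 each, adding 276. Group total = 276 + 924.60 = 1200.60.

1200.60 billion dollars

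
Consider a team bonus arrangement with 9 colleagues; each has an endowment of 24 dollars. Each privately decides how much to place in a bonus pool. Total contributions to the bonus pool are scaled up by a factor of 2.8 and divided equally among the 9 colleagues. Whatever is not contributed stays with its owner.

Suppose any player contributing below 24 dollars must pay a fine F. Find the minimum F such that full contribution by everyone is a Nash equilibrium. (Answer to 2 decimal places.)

Given the others contribute fully, the best deviation is to contribute 0 (any partial contribution still incurs the fine and gives up units whose private return 0.3111 is below 1).
Deviating from 24 to 0 saves 24 dollars but forfeits the deviator's share of the drop in the bonus pool: 2.8/9 × 24 = 7.47.
So the deviation gain is 24 − 7.47 = 16.53, and the fine must be at least 16.53 dollars to wipe it out.

16.53 dollars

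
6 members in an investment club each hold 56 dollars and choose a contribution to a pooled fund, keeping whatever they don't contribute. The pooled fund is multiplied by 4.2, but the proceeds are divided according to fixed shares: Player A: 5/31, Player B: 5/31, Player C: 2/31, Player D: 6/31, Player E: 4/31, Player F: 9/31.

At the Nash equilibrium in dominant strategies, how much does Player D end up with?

For player j, contributing a unit is worthwhile iff 4.2 × (j's share) ≥ 1, i.e. iff j's share is at least 0.2381.
Only Player F (9/31) clears that bar, contributing 56; the remaining 5 contribute 0. Total contributed: 56.
Player D keeps 56 and receives 4.2 × 56 × 6/31 = 45.52 from the pooled fund, for a payoff of 101.52.

101.52 dollars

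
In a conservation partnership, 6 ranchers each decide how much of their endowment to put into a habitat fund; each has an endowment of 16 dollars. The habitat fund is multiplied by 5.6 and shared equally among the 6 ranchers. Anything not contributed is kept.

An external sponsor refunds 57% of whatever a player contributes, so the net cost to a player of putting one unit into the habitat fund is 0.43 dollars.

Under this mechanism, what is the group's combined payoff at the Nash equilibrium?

The effective private return per unit is now (5.6/6) / 0.43 = 2.1705 > 1, so every player's dominant strategy flips to full contribution.
At the Nash equilibrium everyone contributes 16. Group total payoff = 6 × (16 × 0.57 + 5.6 × 16) = 592.32.

592.32 dollars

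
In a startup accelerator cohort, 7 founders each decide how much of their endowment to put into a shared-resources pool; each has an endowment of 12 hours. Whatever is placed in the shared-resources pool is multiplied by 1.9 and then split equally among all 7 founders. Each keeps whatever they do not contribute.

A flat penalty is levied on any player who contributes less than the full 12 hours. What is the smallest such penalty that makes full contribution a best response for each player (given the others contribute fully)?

8.74 hours

Given the others contribute fully, the best deviation is to contribute 0 (any partial contribution still incurs the fine and gives up units whose private return 0.2714 is below 1).
Deviating from 12 to 0 saves 12 hours but forfeits the deviator's share of the drop in the shared-resources pool: 1.9/7 × 12 = 3.26.
So the deviation gain is 12 − 3.26 = 8.74, and the fine must be at least 8.74 hours to wipe it out.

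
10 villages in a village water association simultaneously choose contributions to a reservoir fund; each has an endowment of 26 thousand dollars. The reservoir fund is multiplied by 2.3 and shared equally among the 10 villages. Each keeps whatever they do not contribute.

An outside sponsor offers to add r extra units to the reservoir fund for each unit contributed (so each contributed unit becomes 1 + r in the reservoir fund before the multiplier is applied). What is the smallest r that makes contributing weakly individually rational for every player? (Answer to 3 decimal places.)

3.348

With matching at rate r, one contributed unit becomes (1 + r) in the reservoir fund and returns 2.3 × (1 + r) / 10 to the contributor.
Setting this equal to 1: 1 + r = 10/2.3 = 4.3478.
So the minimum matching rate is r = 4.3478 − 1 = 3.348.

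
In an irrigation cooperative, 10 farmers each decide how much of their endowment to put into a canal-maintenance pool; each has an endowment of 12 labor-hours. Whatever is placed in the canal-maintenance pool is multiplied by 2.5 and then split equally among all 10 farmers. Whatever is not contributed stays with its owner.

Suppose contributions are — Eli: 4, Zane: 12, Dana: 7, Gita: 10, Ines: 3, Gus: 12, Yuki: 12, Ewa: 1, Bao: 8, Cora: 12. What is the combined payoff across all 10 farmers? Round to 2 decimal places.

241.50 labor-hours

Total contributed: 4 + 12 + 7 + 10 + 3 + 12 + 12 + 1 + 8 + 12 = 81; total kept: 10 × 12 − 81 = 39.
The canal-maintenance pool pays out 2.5 × 81 = 202.50 in aggregate.
Group total = 39 + 202.50 = 241.50.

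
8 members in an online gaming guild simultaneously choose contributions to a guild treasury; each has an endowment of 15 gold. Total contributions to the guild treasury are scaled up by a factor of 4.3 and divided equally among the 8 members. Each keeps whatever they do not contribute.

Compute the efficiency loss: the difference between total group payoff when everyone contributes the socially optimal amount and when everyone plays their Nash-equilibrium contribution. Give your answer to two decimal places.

Each contributed unit returns 4.3/8 = 0.5375 to its contributor — below 1 — so contributing 0 is dominant for every player. At the Nash equilibrium everyone keeps their 15, and the group total is 8 × 15 = 120.
Each contributed unit returns 4.300 to the group as a whole (0.5375 to each of 8 players), which exceeds 1, so the social optimum is full contribution: group total = 4.300 × 120 = 516.00.
Efficiency loss = 516.00 − 120 = 396.00.

396.00 gold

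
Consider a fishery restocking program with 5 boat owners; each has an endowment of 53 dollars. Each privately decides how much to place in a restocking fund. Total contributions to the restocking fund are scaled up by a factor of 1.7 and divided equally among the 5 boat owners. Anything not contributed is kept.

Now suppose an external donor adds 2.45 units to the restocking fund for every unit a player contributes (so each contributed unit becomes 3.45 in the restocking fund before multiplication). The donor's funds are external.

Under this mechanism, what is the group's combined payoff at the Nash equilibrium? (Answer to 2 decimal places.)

1554.23 dollars

Under the mechanism each unit contributed yields 1.7 × 3.45 / 5 = 1.1730 back to its contributor per unit of net cost, which exceeds 1, making full contribution the dominant choice for everyone.
So the Nash equilibrium is full contribution by all 5; the group earns 1.7 × 3.45 × 265 = 1554.23.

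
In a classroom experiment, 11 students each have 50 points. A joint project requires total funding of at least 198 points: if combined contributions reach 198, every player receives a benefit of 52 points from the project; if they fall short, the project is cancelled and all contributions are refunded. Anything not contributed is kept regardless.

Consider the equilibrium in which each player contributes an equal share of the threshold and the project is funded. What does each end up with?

Equal share of the threshold: 198/11 = 18.
At this profile no one gains by cutting their contribution: any cut drops the total below 198, the project is cancelled, contributions are refunded, and the deviator ends with 50, which is less than 50 − 18 + 52 = 84. Contributing more than 18 just wastes the excess. So contributing exactly 18 is a best response.
Each player's payoff: 50 − 18 + 52 = 84.

84 points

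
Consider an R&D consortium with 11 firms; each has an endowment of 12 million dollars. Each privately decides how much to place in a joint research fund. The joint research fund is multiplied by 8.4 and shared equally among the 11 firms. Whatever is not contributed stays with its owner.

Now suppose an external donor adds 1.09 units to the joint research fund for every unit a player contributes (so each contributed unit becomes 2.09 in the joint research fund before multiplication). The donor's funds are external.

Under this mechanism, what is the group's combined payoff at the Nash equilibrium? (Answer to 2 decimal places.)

The effective private return per unit is now 8.4 × 2.09 / 11 = 1.5960 > 1, so every player's dominant strategy flips to full contribution.
At the Nash equilibrium everyone contributes 12. Group total payoff = 8.4 × 2.09 × 132 = 2317.39.

2317.39 million dollars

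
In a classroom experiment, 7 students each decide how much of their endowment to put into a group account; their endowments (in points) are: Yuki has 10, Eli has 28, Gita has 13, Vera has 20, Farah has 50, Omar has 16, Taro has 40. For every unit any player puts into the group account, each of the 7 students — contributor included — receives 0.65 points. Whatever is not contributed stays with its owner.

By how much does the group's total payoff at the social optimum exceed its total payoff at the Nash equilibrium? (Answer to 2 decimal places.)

The private return per contributed unit is 0.65 < 1 for everyone, so the Nash equilibrium is zero contribution and the group total is Σ E_j = 10 + 28 + 13 + 20 + 50 + 16 + 40 = 177.
Each contributed unit returns 4.550 to the group, so the social optimum is full contribution by everyone: group total = 4.550 × 177 = 805.35.
Efficiency loss = (4.550 − 1) × 177 = 628.35.

628.35 points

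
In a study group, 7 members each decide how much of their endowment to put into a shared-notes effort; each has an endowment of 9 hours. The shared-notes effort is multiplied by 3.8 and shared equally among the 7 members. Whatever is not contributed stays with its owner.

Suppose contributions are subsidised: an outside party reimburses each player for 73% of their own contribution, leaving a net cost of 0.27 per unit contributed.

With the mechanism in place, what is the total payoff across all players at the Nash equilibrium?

285.39 hours

With the mechanism, a contributed unit returns (3.8/7) / 0.27 = 2.0106 per unit of net cost to the contributor — now above 1 — so contributing fully is weakly dominant for every player.
So the Nash equilibrium is full contribution by all 7; the group earns 7 × (9 × 0.73 + 3.8 × 9) = 285.39.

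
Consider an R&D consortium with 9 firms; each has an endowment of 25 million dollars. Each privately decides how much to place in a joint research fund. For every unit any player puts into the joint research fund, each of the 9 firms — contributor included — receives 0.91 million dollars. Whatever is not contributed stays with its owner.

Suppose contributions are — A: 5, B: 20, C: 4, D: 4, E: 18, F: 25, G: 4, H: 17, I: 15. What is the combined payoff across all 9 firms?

Total contributed: 5 + 20 + 4 + 4 + 18 + 25 + 4 + 17 + 15 = 112; total kept: 9 × 25 − 112 = 113.
The joint research fund pays out 0.91 × 9 × 112 = 917.28 in aggregate.
Group total = 113 + 917.28 = 1030.28.

1030.28 million dollars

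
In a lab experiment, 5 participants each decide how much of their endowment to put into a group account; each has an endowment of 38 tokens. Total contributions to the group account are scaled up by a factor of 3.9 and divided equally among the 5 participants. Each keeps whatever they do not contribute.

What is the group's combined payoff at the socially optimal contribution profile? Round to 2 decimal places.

Each contributed unit returns 3.900 to the group as a whole (0.7800 to each of 5 players), which exceeds 1, so the social optimum is full contribution: group total = 3.900 × 190 = 741.00.

741.00 tokens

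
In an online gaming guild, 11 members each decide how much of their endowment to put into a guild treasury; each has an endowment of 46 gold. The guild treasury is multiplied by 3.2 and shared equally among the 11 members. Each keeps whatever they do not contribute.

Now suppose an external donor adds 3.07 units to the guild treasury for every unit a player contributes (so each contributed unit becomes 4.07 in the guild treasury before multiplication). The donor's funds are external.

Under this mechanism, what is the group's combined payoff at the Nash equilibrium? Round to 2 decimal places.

6590.14 gold

Under the mechanism each unit contributed yields 3.2 × 4.07 / 11 = 1.1840 back to its contributor per unit of net cost, which exceeds 1, making full contribution the dominant choice for everyone.
At the Nash equilibrium everyone contributes 46. Group total payoff = 3.2 × 4.07 × 506 = 6590.14.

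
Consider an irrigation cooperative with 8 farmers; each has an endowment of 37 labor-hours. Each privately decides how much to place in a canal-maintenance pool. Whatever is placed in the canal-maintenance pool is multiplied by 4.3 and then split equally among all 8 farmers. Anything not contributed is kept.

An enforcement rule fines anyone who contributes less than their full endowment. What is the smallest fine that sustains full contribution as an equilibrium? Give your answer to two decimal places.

Given the others contribute fully, the best deviation is to contribute 0 (any partial contribution still incurs the fine and gives up units whose private return 0.5375 is below 1).
Deviating from 37 to 0 saves 37 labor-hours but forfeits the deviator's share of the drop in the canal-maintenance pool: 4.3/8 × 37 = 19.89.
So the deviation gain is 37 − 19.89 = 17.11, and the fine must be at least 17.11 labor-hours to wipe it out.

17.11 labor-hours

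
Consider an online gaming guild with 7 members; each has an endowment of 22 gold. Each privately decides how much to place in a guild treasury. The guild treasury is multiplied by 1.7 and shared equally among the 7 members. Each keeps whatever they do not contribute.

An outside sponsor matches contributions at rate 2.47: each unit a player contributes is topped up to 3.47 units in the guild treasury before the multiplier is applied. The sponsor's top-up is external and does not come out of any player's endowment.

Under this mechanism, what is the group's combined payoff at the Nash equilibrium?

154.00 gold

Even with the mechanism, each unit contributed returns only 1.7 × 3.47 / 7 = 0.8427 per unit of net cost, so contributing nothing is still dominant.
Everyone keeps their endowment and the group total is 7 × 22 = 154.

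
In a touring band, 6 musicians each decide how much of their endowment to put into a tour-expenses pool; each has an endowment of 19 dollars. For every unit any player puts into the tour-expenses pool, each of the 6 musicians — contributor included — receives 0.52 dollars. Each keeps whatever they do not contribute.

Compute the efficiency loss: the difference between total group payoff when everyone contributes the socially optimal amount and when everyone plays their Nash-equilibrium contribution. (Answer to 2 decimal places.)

241.68 dollars

The private return per contributed unit is 0.52 < 1, so contributing 0 is dominant for every player. At the Nash equilibrium everyone keeps their 19, and the group total is 6 × 19 = 114.
Each contributed unit returns 3.120 to the group as a whole (0.52 to each of 6 players), which exceeds 1, so the social optimum is full contribution: group total = 3.120 × 114 = 355.68.
Efficiency loss = 355.68 − 114 = 241.68.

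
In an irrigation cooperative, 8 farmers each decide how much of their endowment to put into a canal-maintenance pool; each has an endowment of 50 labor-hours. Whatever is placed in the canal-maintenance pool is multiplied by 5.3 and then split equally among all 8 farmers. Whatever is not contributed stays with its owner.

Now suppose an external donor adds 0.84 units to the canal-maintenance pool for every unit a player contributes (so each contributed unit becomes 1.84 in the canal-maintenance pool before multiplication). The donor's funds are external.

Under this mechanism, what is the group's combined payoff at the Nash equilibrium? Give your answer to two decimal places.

3900.80 labor-hours

With the mechanism, a contributed unit returns 5.3 × 1.84 / 8 = 1.2190 per unit of net cost to the contributor — now above 1 — so contributing fully is weakly dominant for every player.
At the Nash equilibrium everyone contributes 50. Group total payoff = 5.3 × 1.84 × 400 = 3900.80.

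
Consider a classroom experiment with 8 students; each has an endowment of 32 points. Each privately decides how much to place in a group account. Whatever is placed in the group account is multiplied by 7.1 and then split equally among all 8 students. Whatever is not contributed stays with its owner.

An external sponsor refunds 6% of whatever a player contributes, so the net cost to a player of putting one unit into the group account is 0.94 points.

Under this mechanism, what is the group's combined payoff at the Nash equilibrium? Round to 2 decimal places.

Even with the mechanism, each unit contributed returns only (7.1/8) / 0.94 = 0.9441 per unit of net cost, so contributing nothing is still dominant.
Everyone keeps their endowment and the group total is 8 × 32 = 256.

256.00 points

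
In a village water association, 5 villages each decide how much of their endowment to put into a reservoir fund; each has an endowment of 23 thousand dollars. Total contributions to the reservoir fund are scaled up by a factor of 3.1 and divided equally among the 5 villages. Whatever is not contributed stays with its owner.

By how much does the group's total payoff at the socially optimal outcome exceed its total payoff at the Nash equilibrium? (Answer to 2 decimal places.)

Each contributed unit returns 3.1/5 = 0.6200 to its contributor — below 1 — so contributing 0 is dominant for every player. At the Nash equilibrium everyone keeps their 23, and the group total is 5 × 23 = 115.
Each contributed unit returns 3.100 to the group as a whole (0.6200 to each of 5 players), which exceeds 1, so the social optimum is full contribution: group total = 3.100 × 115 = 356.50.
Efficiency loss = 356.50 − 115 = 241.50.

241.50 thousand dollars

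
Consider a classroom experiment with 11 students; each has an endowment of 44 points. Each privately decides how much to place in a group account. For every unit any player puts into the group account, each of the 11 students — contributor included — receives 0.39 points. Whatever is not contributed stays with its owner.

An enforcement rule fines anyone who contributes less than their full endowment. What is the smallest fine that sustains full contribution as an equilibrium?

26.84 points

Given the others contribute fully, the best deviation is to contribute 0 (any partial contribution still incurs the fine and gives up units whose private return 0.39 is below 1).
Deviating from 44 to 0 saves 44 points but forfeits the deviator's share of the drop in the group account: 0.39 × 44 = 17.16.
So the deviation gain is 44 − 17.16 = 26.84, and the fine must be at least 26.84 points to wipe it out.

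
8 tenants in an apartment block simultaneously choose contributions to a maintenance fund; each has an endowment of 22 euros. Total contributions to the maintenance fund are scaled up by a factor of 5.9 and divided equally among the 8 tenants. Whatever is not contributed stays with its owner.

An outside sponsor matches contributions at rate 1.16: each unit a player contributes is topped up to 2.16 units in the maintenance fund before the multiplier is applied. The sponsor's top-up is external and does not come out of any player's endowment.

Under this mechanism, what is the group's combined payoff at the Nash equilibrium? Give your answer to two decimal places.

The effective private return per unit is now 5.9 × 2.16 / 8 = 1.5930 > 1, so every player's dominant strategy flips to full contribution.
So the Nash equilibrium is full contribution by all 8; the group earns 5.9 × 2.16 × 176 = 2242.94.

2242.94 euros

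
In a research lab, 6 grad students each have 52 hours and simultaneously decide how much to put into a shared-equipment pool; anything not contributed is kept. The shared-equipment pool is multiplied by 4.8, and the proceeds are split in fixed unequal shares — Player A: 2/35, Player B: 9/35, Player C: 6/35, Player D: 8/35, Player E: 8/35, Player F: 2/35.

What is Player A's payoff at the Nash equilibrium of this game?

Player j's private return per contributed unit is 4.8 × (j's share). Contributing is weakly dominant for j when that share is at least 1/4.8 = 0.2083, and contributing 0 is dominant otherwise.
Player B, Player D and Player E clear that bar, contributing 52 each; the remaining 3 contribute 0. Total contributed: 156.
Player A keeps 52 and receives 4.8 × 156 × 2/35 = 42.79 from the shared-equipment pool, for a payoff of 94.79.

94.79 hours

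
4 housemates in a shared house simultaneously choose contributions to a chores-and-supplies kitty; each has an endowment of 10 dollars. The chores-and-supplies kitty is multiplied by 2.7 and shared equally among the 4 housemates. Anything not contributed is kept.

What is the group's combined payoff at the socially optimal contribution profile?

108.00 dollars

Each contributed unit returns 2.700 to the group as a whole (0.6750 to each of 4 players), which exceeds 1, so the social optimum is full contribution: group total = 2.700 × 40 = 108.00.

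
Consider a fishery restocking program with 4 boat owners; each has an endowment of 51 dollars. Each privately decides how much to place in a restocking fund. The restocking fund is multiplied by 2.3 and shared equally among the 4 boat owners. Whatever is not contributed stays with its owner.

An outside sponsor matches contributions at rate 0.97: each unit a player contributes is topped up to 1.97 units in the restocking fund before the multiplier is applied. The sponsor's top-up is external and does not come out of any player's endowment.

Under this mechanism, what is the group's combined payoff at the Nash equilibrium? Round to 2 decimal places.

924.32 dollars

The effective private return per unit is now 2.3 × 1.97 / 4 = 1.1328 > 1, so every player's dominant strategy flips to full contribution.
So the Nash equilibrium is full contribution by all 4; the group earns 2.3 × 1.97 × 204 = 924.32.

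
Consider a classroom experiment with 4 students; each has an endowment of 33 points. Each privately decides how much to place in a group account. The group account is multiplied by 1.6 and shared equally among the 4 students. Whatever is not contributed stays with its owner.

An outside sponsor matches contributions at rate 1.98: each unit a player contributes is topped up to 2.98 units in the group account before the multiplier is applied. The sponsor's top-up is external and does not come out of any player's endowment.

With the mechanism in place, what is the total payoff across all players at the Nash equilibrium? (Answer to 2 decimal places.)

Under the mechanism each unit contributed yields 1.6 × 2.98 / 4 = 1.1920 back to its contributor per unit of net cost, which exceeds 1, making full contribution the dominant choice for everyone.
So the Nash equilibrium is full contribution by all 4; the group earns 1.6 × 2.98 × 132 = 629.38.

629.38 points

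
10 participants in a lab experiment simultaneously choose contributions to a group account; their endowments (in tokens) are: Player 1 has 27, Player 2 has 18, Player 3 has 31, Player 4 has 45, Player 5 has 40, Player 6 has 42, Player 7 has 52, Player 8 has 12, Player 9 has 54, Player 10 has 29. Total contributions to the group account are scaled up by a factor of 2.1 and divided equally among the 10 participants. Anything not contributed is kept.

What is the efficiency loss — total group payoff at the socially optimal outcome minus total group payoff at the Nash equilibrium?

The private return per contributed unit is 2.1/10 = 0.2100 < 1 for every player regardless of endowment, so the Nash equilibrium is zero contribution and the group total is Σ E_j = 27 + 18 + 31 + 45 + 40 + 42 + 52 + 12 + 54 + 29 = 350.
Each contributed unit returns 2.100 to the group, so the social optimum is full contribution by everyone: group total = 2.100 × 350 = 735.00.
Efficiency loss = (2.100 − 1) × 350 = 385.00.

385.00 tokens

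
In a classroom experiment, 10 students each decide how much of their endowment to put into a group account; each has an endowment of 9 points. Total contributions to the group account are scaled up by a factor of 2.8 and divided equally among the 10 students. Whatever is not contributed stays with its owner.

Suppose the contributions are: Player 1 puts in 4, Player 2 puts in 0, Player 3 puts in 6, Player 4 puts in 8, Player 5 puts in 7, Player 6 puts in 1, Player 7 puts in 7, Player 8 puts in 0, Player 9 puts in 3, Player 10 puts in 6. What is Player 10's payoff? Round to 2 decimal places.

Total contributed: 4 + 0 + 6 + 8 + 7 + 1 + 7 + 0 + 3 + 6 = 42.
Each receives 2.8 × 42 / 10 = 11.76 from the group account.
Player 10 keeps 9 − 6 = 3, so Player 10's payoff is 3 + 11.76 = 14.76.

14.76 points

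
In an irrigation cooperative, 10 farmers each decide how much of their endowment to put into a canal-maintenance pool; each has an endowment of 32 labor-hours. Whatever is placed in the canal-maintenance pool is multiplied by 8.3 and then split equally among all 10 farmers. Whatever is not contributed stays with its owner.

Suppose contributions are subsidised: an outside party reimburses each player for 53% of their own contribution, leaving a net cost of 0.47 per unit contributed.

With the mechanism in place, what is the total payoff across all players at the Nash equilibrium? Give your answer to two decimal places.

2825.60 labor-hours

Under the mechanism each unit contributed yields (8.3/10) / 0.47 = 1.7660 back to its contributor per unit of net cost, which exceeds 1, making full contribution the dominant choice for everyone.
So the Nash equilibrium is full contribution by all 10; the group earns 10 × (32 × 0.53 + 8.3 × 32) = 2825.60.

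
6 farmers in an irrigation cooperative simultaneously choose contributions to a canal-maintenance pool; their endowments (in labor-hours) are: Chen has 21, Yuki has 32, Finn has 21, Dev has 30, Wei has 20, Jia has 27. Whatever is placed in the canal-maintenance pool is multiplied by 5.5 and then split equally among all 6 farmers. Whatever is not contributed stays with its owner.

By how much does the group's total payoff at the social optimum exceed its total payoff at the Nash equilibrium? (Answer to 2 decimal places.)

679.50 labor-hours

The private return per contributed unit is 5.5/6 = 0.9167 < 1 for every player regardless of endowment, so the Nash equilibrium is zero contribution and the group total is Σ E_j = 21 + 32 + 21 + 30 + 20 + 27 = 151.
Each contributed unit returns 5.500 to the group, so the social optimum is full contribution by everyone: group total = 5.500 × 151 = 830.50.
Efficiency loss = (5.500 − 1) × 151 = 679.50.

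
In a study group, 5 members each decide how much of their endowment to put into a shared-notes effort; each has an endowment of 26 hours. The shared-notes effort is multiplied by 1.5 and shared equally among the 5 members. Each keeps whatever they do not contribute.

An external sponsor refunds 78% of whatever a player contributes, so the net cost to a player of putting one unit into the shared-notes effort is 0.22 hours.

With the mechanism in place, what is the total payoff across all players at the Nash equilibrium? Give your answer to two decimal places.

296.40 hours

With the mechanism, a contributed unit returns (1.5/5) / 0.22 = 1.3636 per unit of net cost to the contributor — now above 1 — so contributing fully is weakly dominant for every player.
So the Nash equilibrium is full contribution by all 5; the group earns 5 × (26 × 0.78 + 1.5 × 26) = 296.40.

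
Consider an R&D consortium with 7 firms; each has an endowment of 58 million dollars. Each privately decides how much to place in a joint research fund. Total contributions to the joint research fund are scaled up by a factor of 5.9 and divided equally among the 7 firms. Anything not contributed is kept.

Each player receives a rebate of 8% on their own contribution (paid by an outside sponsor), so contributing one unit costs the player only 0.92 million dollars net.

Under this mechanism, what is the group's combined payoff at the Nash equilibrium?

Even with the mechanism, each unit contributed returns only (5.9/7) / 0.92 = 0.9161 per unit of net cost, so contributing nothing is still dominant.
At the Nash equilibrium no one contributes; group total payoff = 7 × 58 = 406.

406.00 million dollars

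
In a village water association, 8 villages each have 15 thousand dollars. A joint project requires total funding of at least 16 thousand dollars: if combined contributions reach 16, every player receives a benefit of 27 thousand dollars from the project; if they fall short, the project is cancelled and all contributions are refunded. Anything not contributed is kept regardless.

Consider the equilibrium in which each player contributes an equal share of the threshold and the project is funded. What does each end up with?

40 thousand dollars

Equal share of the threshold: 16/8 = 2.
At this profile no one gains by cutting their contribution: any cut drops the total below 16, the project is cancelled, contributions are refunded, and the deviator ends with 15, which is less than 15 − 2 + 27 = 40. Contributing more than 2 just wastes the excess. So contributing exactly 2 is a best response.
Each player's payoff: 15 − 2 + 27 = 40.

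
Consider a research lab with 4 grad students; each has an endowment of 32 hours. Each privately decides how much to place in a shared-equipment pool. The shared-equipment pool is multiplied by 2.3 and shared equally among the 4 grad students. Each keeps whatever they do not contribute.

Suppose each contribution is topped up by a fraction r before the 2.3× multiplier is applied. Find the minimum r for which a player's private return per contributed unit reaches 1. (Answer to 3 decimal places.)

0.739

With matching at rate r, one contributed unit becomes (1 + r) in the shared-equipment pool and returns 2.3 × (1 + r) / 4 to the contributor.
Setting this equal to 1: 1 + r = 4/2.3 = 1.7391.
So the minimum matching rate is r = 1.7391 − 1 = 0.739.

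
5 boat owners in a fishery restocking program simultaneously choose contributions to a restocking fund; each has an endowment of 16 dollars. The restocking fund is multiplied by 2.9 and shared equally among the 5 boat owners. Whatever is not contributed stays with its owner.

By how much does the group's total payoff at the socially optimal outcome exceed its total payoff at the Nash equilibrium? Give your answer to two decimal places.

Each contributed unit returns 2.9/5 = 0.5800 to its contributor — below 1 — so contributing 0 is dominant for every player. At the Nash equilibrium everyone keeps their 16, and the group total is 5 × 16 = 80.
Each contributed unit returns 2.900 to the group as a whole (0.5800 to each of 5 players), which exceeds 1, so the social optimum is full contribution: group total = 2.900 × 80 = 232.00.
Efficiency loss = 232.00 − 80 = 152.00.

152.00 dollars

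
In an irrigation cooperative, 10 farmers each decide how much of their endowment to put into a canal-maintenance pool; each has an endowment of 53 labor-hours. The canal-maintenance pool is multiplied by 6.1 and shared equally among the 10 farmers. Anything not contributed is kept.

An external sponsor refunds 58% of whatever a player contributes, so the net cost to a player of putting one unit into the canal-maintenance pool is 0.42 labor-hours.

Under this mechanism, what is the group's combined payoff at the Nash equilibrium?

The effective private return per unit is now (6.1/10) / 0.42 = 1.4524 > 1, so every player's dominant strategy flips to full contribution.
At the Nash equilibrium everyone contributes 53. Group total payoff = 10 × (53 × 0.58 + 6.1 × 53) = 3540.40.

3540.40 labor-hours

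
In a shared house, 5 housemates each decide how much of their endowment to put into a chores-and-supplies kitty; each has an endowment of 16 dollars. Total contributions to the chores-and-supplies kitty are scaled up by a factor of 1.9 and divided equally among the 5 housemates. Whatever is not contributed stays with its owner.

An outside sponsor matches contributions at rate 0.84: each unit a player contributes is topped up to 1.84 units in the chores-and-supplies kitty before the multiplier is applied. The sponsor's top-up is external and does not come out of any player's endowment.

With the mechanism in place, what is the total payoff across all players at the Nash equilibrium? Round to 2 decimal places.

The effective private return is 1.9 × 1.84 / 5 = 0.6992, which is still under 1, so the mechanism doesn't change anyone's dominant strategy: zero contribution.
Everyone keeps their endowment and the group total is 5 × 16 = 80.

80.00 dollars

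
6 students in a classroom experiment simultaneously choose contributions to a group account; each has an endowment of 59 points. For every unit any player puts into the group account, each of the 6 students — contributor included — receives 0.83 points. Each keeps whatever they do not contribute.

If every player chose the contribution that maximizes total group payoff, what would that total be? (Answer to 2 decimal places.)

Each contributed unit returns 4.980 to the group as a whole (0.83 to each of 6 players), which exceeds 1, so the social optimum is full contribution: group total = 4.980 × 354 = 1762.92.

1762.92 points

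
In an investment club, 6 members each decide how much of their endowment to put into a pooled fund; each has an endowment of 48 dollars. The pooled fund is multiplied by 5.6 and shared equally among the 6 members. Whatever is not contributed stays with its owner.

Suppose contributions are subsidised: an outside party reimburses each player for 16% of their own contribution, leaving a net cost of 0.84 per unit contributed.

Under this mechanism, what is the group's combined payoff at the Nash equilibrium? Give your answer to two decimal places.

1658.88 dollars

Under the mechanism each unit contributed yields (5.6/6) / 0.84 = 1.1111 back to its contributor per unit of net cost, which exceeds 1, making full contribution the dominant choice for everyone.
At the Nash equilibrium everyone contributes 48. Group total payoff = 6 × (48 × 0.16 + 5.6 × 48) = 1658.88.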